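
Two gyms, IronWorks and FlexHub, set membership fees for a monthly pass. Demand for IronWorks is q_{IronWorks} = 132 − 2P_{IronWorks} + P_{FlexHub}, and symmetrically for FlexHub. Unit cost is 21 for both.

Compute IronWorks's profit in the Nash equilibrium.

2738

IronWorks's profit: π = (P_{IronWorks} − 21)(132 − 2P_{IronWorks} + P_{FlexHub}).
∂π/∂P_{IronWorks} = 174 − 4P_{IronWorks} + P_{FlexHub} = 0 ⇒ P_{IronWorks} = 43.5 + 0.25P_{FlexHub}.
By symmetry P_{FlexHub} = P_{IronWorks}; substituting into the reaction function, 0.75P_{IronWorks} = 43.5 and P_{IronWorks} = 58.
q_{IronWorks} = 132 − 2·58 + 58 = 74.
Profit = (58 − 21)·74 = 2738.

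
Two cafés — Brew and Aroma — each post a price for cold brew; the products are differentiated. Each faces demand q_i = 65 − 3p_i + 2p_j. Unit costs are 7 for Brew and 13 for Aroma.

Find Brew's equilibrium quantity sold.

Brew's profit: π = (p_{Brew} − 7)(65 − 3p_{Brew} + 2p_{Aroma}).
∂π/∂p_{Brew} = 86 − 6p_{Brew} + 2p_{Aroma} = 0 ⇒ p_{Brew} = 43/3 + (1/3)p_{Aroma}.
Similarly p_{Aroma} = 52/3 + (1/3)p_{Brew}.
Plugging p_{Aroma} into Brew's best response: p_{Brew} = 43/3 + (1/3)(52/3 + (1/3)p_{Brew}) ⇒ (8/9)p_{Brew} = 181/9, so p_{Brew} = 22.625.
Then p_{Aroma} = 52/3 + (1/3)·22.625 = 24.875.
q_{Brew} = 65 − 3·22.625 + 2·24.875 = 46.875.

46.875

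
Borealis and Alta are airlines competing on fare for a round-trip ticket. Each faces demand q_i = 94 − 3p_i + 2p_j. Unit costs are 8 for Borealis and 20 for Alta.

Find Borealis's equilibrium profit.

Borealis's profit: π = (p_{Borealis} − 8)(94 − 3p_{Borealis} + 2p_{Alta}).
∂π/∂p_{Borealis} = 118 − 6p_{Borealis} + 2p_{Alta} = 0 ⇒ p_{Borealis} = 59/3 + (1/3)p_{Alta}.
Similarly p_{Alta} = 77/3 + (1/3)p_{Borealis}.
Plugging p_{Alta} into Borealis's best response: p_{Borealis} = 59/3 + (1/3)(77/3 + (1/3)p_{Borealis}) ⇒ (8/9)p_{Borealis} = 254/9, so p_{Borealis} = 31.75.
Then p_{Alta} = 77/3 + (1/3)·31.75 = 36.25.
q_{Borealis} = 94 − 3·31.75 + 2·36.25 = 71.25.
Profit = (31.75 − 8)·71.25 = 1692.1875.

1692.1875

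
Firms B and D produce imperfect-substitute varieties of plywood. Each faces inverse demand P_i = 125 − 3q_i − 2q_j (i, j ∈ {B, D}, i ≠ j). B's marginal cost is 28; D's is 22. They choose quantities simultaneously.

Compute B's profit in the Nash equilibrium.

414.1875

Firm B's profit: π = q_B(125 − 3q_B − 2q_D) − 28q_B.
∂π/∂q_B = 97 − 6q_B − 2q_D = 0 ⇒ q_B = 97/6 − (1/3)q_D.
Similarly q_D = 103/6 − (1/3)q_B.
Solving the two reaction functions simultaneously: (1 − (−1/3)(−1/3))q_B = 97/6 − (1/3)·(103/6), so (8/9)q_B = 94/9 and q_B = 11.75.
Then q_D = 103/6 − (1/3)·11.75 = 13.25.
P_B = 125 − 3·11.75 − 2·13.25 = 63.25.
Profit = (63.25 − 28)·11.75 = 414.1875.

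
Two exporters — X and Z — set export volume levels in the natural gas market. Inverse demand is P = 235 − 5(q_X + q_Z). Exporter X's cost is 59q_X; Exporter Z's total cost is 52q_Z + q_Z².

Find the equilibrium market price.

Exporter X's profit: π = q_X(235 − 5(q_X + q_Z)) − 59q_X.
∂π/∂q_X = 176 − 10q_X − 5q_Z = 0, so q_X = 17.6 − 0.5q_Z.
For Z: ∂π/∂q_Z = 183 − 12q_Z − 5q_X = 0 ⇒ q_Z = 15.25 − (5/12)q_X.
Substituting the second reaction function into the first: q_X = 17.6 − 0.5(15.25 − (5/12)q_X), which gives (19/24)q_X = 9.975 ⇒ q_X = 12.6.
Then q_Z = 15.25 − (5/12)·12.6 = 10.
Equilibrium price: P = 235 − 5·22.6 = 122.

122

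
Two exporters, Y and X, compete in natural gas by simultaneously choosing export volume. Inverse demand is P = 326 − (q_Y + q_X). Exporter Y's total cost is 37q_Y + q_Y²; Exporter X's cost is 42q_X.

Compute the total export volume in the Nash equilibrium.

Exporter Y's profit: π = q_Y(326 − (q_Y + q_X)) − 37q_Y − q_Y².
∂π/∂q_Y = 289 − 4q_Y − q_X = 0, so q_Y = 72.25 − 0.25q_X.
For X: ∂π/∂q_X = 284 − 2q_X − q_Y = 0 ⇒ q_X = 142 − 0.5q_Y.
Substituting the second reaction function into the first: q_Y = 72.25 − 0.25(142 − 0.5q_Y), which gives 0.875q_Y = 36.75 ⇒ q_Y = 42.
Then q_X = 142 − 0.5·42 = 121.
Total export volume: 42 + 121 = 163.

163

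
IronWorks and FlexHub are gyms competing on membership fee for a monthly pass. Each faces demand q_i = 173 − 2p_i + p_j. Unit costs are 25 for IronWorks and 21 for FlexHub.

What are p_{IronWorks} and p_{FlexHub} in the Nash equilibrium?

73.8, 72.2

IronWorks's profit: π = (p_{IronWorks} − 25)(173 − 2p_{IronWorks} + p_{FlexHub}).
∂π/∂p_{IronWorks} = 223 − 4p_{IronWorks} + p_{FlexHub} = 0 ⇒ p_{IronWorks} = 55.75 + 0.25p_{FlexHub}.
Similarly p_{FlexHub} = 53.75 + 0.25p_{IronWorks}.
Substituting the second reaction function into the first: p_{IronWorks} = 55.75 + 0.25(53.75 + 0.25p_{IronWorks}), which gives 0.9375p_{IronWorks} = 69.1875 ⇒ p_{IronWorks} = 73.8.
Then p_{FlexHub} = 53.75 + 0.25·73.8 = 72.2.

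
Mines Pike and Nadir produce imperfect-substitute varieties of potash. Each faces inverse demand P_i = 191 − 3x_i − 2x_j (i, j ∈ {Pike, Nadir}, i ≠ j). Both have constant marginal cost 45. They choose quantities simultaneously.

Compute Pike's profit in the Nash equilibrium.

Mine Pike's profit: π = x_{Pike}(191 − 3x_{Pike} − 2x_{Nadir}) − 45x_{Pike}.
∂π/∂x_{Pike} = 146 − 6x_{Pike} − 2x_{Nadir} = 0 ⇒ x_{Pike} = 73/3 − (1/3)x_{Nadir}.
By symmetry x_{Nadir} = x_{Pike}; substituting into the reaction function, (4/3)x_{Pike} = 73/3 and x_{Pike} = 18.25.
P_{Pike} = 191 − 3·18.25 − 2·18.25 = 99.75.
Profit = (99.75 − 45)·18.25 = 999.1875.

999.1875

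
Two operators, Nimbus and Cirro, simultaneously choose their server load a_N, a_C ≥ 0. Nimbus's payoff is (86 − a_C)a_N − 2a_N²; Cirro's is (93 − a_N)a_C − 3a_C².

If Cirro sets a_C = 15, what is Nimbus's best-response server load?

17.75

Expanding Nimbus's payoff: 86a_N − a_Ca_N − 2a_N².
∂π/∂a_N = 86 − a_C − 4a_N = 0, so a_N = 21.5 − 0.25a_C.
At a_C = 15: a_N = 21.5 − 0.25·15 = 17.75.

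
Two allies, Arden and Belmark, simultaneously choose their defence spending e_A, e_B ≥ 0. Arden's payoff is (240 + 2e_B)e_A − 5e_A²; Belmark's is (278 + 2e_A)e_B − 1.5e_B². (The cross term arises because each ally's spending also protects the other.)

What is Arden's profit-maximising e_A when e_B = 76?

Expanding Arden's payoff: 240e_A + 2e_Be_A − 5e_A².
∂π/∂e_A = 240 + 2e_B − 10e_A = 0, so e_A = 24 + 0.2e_B.
At e_B = 76: e_A = 24 + 0.2·76 = 39.2.

39.2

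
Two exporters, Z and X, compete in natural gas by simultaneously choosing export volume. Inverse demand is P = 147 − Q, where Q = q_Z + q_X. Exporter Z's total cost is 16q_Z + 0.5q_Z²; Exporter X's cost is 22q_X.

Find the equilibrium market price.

70.8

Exporter Z's profit: π = q_Z(147 − (q_Z + q_X)) − 16q_Z − 0.5q_Z².
∂π/∂q_Z = 131 − 3q_Z − q_X = 0, so q_Z = 131/3 − (1/3)q_X.
For X: ∂π/∂q_X = 125 − 2q_X − q_Z = 0 ⇒ q_X = 62.5 − 0.5q_Z.
Plugging q_X into Z's best response: q_Z = 131/3 − (1/3)(62.5 − 0.5q_Z) ⇒ (5/6)q_Z = 137/6, so q_Z = 27.4.
Then q_X = 62.5 − 0.5·27.4 = 48.8.
Equilibrium price: P = 147 − 76.2 = 70.8.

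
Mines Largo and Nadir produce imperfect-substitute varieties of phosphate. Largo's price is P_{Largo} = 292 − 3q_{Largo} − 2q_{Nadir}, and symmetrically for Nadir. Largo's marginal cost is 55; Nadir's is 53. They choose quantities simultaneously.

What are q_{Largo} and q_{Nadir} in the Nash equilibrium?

Mine Largo's profit: π = q_{Largo}(292 − 3q_{Largo} − 2q_{Nadir}) − 55q_{Largo}.
∂π/∂q_{Largo} = 237 − 6q_{Largo} − 2q_{Nadir} = 0 ⇒ q_{Largo} = 39.5 − (1/3)q_{Nadir}.
Similarly q_{Nadir} = 239/6 − (1/3)q_{Largo}.
Solving the two reaction functions simultaneously: (1 − (−1/3)(−1/3))q_{Largo} = 39.5 − (1/3)·(239/6), so (8/9)q_{Largo} = 236/9 and q_{Largo} = 29.5.
Then q_{Nadir} = 239/6 − (1/3)·29.5 = 30.

29.5, 30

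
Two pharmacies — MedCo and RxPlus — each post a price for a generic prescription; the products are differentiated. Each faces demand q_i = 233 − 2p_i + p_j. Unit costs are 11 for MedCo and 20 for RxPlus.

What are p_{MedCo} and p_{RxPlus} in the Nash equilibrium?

86.2, 89.8

MedCo's profit: π = (p_{MedCo} − 11)(233 − 2p_{MedCo} + p_{RxPlus}).
∂π/∂p_{MedCo} = 255 − 4p_{MedCo} + p_{RxPlus} = 0 ⇒ p_{MedCo} = 63.75 + 0.25p_{RxPlus}.
Similarly p_{RxPlus} = 68.25 + 0.25p_{MedCo}.
Substituting the second reaction function into the first: p_{MedCo} = 63.75 + 0.25(68.25 + 0.25p_{MedCo}), which gives 0.9375p_{MedCo} = 80.8125 ⇒ p_{MedCo} = 86.2.
Then p_{RxPlus} = 68.25 + 0.25·86.2 = 89.8.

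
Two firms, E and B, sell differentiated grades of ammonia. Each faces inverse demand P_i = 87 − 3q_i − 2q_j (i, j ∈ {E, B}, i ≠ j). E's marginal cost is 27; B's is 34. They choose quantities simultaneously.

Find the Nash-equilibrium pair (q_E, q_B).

Firm E's profit: π = q_E(87 − 3q_E − 2q_B) − 27q_E.
∂π/∂q_E = 60 − 6q_E − 2q_B = 0 ⇒ q_E = 10 − (1/3)q_B.
Similarly q_B = 53/6 − (1/3)q_E.
Solving the two reaction functions simultaneously: (1 − (−1/3)(−1/3))q_E = 10 − (1/3)·(53/6), so (8/9)q_E = 127/18 and q_E = 7.9375.
Then q_B = 53/6 − (1/3)·7.9375 = 6.1875.

7.9375, 6.1875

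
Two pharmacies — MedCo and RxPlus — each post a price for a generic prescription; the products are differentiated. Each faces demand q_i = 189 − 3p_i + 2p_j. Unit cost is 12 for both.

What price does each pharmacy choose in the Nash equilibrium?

56.25

MedCo's profit: π = (p_{MedCo} − 12)(189 − 3p_{MedCo} + 2p_{RxPlus}).
∂π/∂p_{MedCo} = 225 − 6p_{MedCo} + 2p_{RxPlus} = 0 ⇒ p_{MedCo} = 37.5 + (1/3)p_{RxPlus}.
The game is symmetric, so in equilibrium p_{RxPlus} = p_{MedCo}: the reaction function gives (2/3)p_{MedCo} = 37.5, hence p_{MedCo} = 56.25.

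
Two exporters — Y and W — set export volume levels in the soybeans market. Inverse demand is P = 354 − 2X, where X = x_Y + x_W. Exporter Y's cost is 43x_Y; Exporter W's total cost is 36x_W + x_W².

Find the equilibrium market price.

166

Exporter Y's profit: π = x_Y(354 − 2(x_Y + x_W)) − 43x_Y.
∂π/∂x_Y = 311 − 4x_Y − 2x_W = 0, so x_Y = 77.75 − 0.5x_W.
For W: ∂π/∂x_W = 318 − 6x_W − 2x_Y = 0 ⇒ x_W = 53 − (1/3)x_Y.
Plugging x_W into Y's best response: x_Y = 77.75 − 0.5(53 − (1/3)x_Y) ⇒ (5/6)x_Y = 51.25, so x_Y = 61.5.
Then x_W = 53 − (1/3)·61.5 = 32.5.
Equilibrium price: P = 354 − 2·94 = 166.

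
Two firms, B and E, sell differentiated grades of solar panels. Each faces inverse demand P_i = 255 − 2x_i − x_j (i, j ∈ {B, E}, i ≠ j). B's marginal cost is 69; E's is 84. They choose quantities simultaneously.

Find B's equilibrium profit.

2918.48

Firm B's profit: π = x_B(255 − 2x_B − x_E) − 69x_B.
∂π/∂x_B = 186 − 4x_B − x_E = 0 ⇒ x_B = 46.5 − 0.25x_E.
Similarly x_E = 42.75 − 0.25x_B.
Substituting the second reaction function into the first: x_B = 46.5 − 0.25(42.75 − 0.25x_B), which gives 0.9375x_B = 35.8125 ⇒ x_B = 38.2.
Then x_E = 42.75 − 0.25·38.2 = 33.2.
P_B = 255 − 2·38.2 − 33.2 = 145.4.
Profit = (145.4 − 69)·38.2 = 2918.48.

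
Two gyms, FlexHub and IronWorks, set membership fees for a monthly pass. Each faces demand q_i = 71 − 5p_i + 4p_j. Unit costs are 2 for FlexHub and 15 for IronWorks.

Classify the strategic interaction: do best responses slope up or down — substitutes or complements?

FlexHub's profit: π = (p_{FlexHub} − 2)(71 − 5p_{FlexHub} + 4p_{IronWorks}).
∂π/∂p_{FlexHub} = 81 − 10p_{FlexHub} + 4p_{IronWorks} = 0 ⇒ p_{FlexHub} = 8.1 + 0.4p_{IronWorks}.
The best-response slope dp_{FlexHub}/dp_{IronWorks} = 0.4 > 0: the reaction function is upward-sloping, so the choices are strategic complements.

strategic complements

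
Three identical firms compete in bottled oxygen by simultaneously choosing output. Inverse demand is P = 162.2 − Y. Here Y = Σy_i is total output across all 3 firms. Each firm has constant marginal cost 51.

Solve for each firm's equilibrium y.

27.8

A representative firm's profit is π_i = y_i(162.2 − Y) − 51y_i, with Y = y_i + Σ_{j≠i} y_j.
First-order condition: 111.2 − 2y_i − Σ_{j≠i} y_j = 0.
In a symmetric equilibrium every firm chooses the same y, so Σ_{j≠i} y_j = 2y. The condition becomes 111.2 − 4y = 0, giving y = 111.2/4 = 27.8.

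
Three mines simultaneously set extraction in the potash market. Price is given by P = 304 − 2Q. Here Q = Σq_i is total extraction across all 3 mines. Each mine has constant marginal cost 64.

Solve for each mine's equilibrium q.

30

A representative mine's profit is π_i = q_i(304 − 2Q) − 64q_i, with Q = q_i + Σ_{j≠i} q_j.
First-order condition: 240 − 4q_i − 2Σ_{j≠i} q_j = 0.
Imposing symmetry (q_j = q for all j) turns Σ_{j≠i} q_j into 2q, so 240 = 8q and q = 30.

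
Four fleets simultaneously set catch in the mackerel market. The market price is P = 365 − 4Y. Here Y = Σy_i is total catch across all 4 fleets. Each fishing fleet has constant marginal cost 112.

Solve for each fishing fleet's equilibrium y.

12.65

A representative fishing fleet's profit is π_i = y_i(365 − 4Y) − 112y_i, with Y = y_i + Σ_{j≠i} y_j.
First-order condition: 253 − 8y_i − 4Σ_{j≠i} y_j = 0.
Imposing symmetry (y_j = y for all j) turns Σ_{j≠i} y_j into 3y, so 253 = 20y and y = 12.65.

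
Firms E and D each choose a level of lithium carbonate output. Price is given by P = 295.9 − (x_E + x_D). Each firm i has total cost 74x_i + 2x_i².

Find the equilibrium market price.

232.5

Firm E's profit: π = x_E(295.9 − (x_E + x_D)) − 74x_E − 2x_E².
∂π/∂x_E = 221.9 − 6x_E − x_D = 0, so x_E = 2219/60 − (1/6)x_D.
Setting x_E = x_D in the reaction function: x_E = 2219/60 − (1/6)x_E, so x_E = (2219/60) / (7/6) = 31.7.
Equilibrium price: P = 295.9 − 63.4 = 232.5.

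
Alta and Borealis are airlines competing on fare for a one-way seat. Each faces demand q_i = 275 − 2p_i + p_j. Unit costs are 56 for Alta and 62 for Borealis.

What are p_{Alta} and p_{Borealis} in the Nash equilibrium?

Alta's profit: π = (p_{Alta} − 56)(275 − 2p_{Alta} + p_{Borealis}).
∂π/∂p_{Alta} = 387 − 4p_{Alta} + p_{Borealis} = 0 ⇒ p_{Alta} = 96.75 + 0.25p_{Borealis}.
Similarly p_{Borealis} = 99.75 + 0.25p_{Alta}.
Substituting the second reaction function into the first: p_{Alta} = 96.75 + 0.25(99.75 + 0.25p_{Alta}), which gives 0.9375p_{Alta} = 121.6875 ⇒ p_{Alta} = 129.8.
Then p_{Borealis} = 99.75 + 0.25·129.8 = 132.2.

129.8, 132.2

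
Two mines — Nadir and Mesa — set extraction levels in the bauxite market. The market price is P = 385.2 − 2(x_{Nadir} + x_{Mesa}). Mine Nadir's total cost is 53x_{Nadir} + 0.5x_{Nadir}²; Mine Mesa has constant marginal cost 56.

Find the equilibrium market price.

178.7

Mine Nadir's profit: π = x_{Nadir}(385.2 − 2(x_{Nadir} + x_{Mesa})) − 53x_{Nadir} − 0.5x_{Nadir}².
∂π/∂x_{Nadir} = 332.2 − 5x_{Nadir} − 2x_{Mesa} = 0, so x_{Nadir} = 66.44 − 0.4x_{Mesa}.
For Mesa: ∂π/∂x_{Mesa} = 329.2 − 4x_{Mesa} − 2x_{Nadir} = 0 ⇒ x_{Mesa} = 82.3 − 0.5x_{Nadir}.
Solving the two reaction functions simultaneously: (1 − (−0.4)(−0.5))x_{Nadir} = 66.44 − 0.4·82.3, so 0.8x_{Nadir} = 33.52 and x_{Nadir} = 41.9.
Then x_{Mesa} = 82.3 − 0.5·41.9 = 61.35.
Equilibrium price: P = 385.2 − 2·103.25 = 178.7.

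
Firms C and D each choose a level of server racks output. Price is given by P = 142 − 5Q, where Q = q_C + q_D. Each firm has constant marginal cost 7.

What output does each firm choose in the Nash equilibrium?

Firm C's profit: π = q_C(142 − 5(q_C + q_D)) − 7q_C.
∂π/∂q_C = 135 − 10q_C − 5q_D = 0, so q_C = 13.5 − 0.5q_D.
The game is symmetric, so in equilibrium q_D = q_C: the reaction function gives 1.5q_C = 13.5, hence q_C = 9.

9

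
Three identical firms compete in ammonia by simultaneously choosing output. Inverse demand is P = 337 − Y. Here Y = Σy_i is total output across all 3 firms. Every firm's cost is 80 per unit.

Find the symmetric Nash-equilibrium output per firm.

A representative firm's profit is π_i = y_i(337 − Y) − 80y_i, with Y = y_i + Σ_{j≠i} y_j.
First-order condition: 257 − 2y_i − Σ_{j≠i} y_j = 0.
In a symmetric equilibrium every firm chooses the same y, so Σ_{j≠i} y_j = 2y. The condition becomes 257 − 4y = 0, giving y = 257/4 = 64.25.

64.25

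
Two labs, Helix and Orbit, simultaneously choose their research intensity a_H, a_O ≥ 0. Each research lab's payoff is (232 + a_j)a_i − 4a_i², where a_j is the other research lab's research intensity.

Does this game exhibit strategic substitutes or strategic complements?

strategic complements

Helix's payoff is (232 + a_O)a_H − 4a_H².
∂π/∂a_H = 232 + a_O − 8a_H = 0, so a_H = 29 + 0.125a_O.
The best-response slope da_H/da_O = 0.125 > 0: the reaction function is upward-sloping, so the choices are strategic complements.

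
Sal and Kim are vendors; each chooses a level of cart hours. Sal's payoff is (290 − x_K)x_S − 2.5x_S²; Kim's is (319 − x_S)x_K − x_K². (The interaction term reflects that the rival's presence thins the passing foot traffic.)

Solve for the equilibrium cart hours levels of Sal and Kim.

Expanding Sal's payoff: 290x_S − x_Kx_S − 2.5x_S².
∂π/∂x_S = 290 − x_K − 5x_S = 0, so x_S = 58 − 0.2x_K.
Likewise for Kim: x_K = 159.5 − 0.5x_S.
Solving the two reaction functions simultaneously: (1 − (−0.2)(−0.5))x_S = 58 − 0.2·159.5, so 0.9x_S = 26.1 and x_S = 29.
Then x_K = 159.5 − 0.5·29 = 145.

29, 145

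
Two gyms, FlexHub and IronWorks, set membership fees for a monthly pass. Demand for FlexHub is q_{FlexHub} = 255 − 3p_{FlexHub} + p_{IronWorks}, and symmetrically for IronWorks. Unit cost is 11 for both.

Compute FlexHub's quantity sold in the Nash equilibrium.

139.8

FlexHub's profit: π = (p_{FlexHub} − 11)(255 − 3p_{FlexHub} + p_{IronWorks}).
∂π/∂p_{FlexHub} = 288 − 6p_{FlexHub} + p_{IronWorks} = 0 ⇒ p_{FlexHub} = 48 + (1/6)p_{IronWorks}.
The game is symmetric, so in equilibrium p_{IronWorks} = p_{FlexHub}: the reaction function gives (5/6)p_{FlexHub} = 48, hence p_{FlexHub} = 57.6.
q_{FlexHub} = 255 − 3·57.6 + 57.6 = 139.8.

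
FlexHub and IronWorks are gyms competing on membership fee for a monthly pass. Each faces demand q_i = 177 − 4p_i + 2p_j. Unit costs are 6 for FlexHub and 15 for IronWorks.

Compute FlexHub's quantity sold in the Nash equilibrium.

114.8

FlexHub's profit: π = (p_{FlexHub} − 6)(177 − 4p_{FlexHub} + 2p_{IronWorks}).
∂π/∂p_{FlexHub} = 201 − 8p_{FlexHub} + 2p_{IronWorks} = 0 ⇒ p_{FlexHub} = 25.125 + 0.25p_{IronWorks}.
Similarly p_{IronWorks} = 29.625 + 0.25p_{FlexHub}.
Solving the two reaction functions simultaneously: (1 − (0.25)(0.25))p_{FlexHub} = 25.125 + 0.25·29.625, so 0.9375p_{FlexHub} = 1041/32 and p_{FlexHub} = 34.7.
Then p_{IronWorks} = 29.625 + 0.25·34.7 = 38.3.
q_{FlexHub} = 177 − 4·34.7 + 2·38.3 = 114.8.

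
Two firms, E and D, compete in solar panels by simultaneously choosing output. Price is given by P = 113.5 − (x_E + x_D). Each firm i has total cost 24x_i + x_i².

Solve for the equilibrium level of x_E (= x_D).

Firm E's profit: π = x_E(113.5 − (x_E + x_D)) − 24x_E − x_E².
∂π/∂x_E = 89.5 − 4x_E − x_D = 0, so x_E = 22.375 − 0.25x_D.
By symmetry x_D = x_E; substituting into the reaction function, 1.25x_E = 22.375 and x_E = 17.9.

17.9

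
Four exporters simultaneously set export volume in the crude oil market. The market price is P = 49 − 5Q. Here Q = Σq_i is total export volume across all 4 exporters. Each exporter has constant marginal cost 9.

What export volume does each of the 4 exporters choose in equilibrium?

A representative exporter's profit is π_i = q_i(49 − 5Q) − 9q_i, with Q = q_i + Σ_{j≠i} q_j.
First-order condition: 40 − 10q_i − 5Σ_{j≠i} q_j = 0.
Imposing symmetry (q_j = q for all j) turns Σ_{j≠i} q_j into 3q, so 40 = 25q and q = 1.6.

1.6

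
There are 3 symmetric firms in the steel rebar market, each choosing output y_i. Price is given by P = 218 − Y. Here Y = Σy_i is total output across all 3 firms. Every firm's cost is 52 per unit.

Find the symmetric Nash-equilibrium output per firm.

A representative firm's profit is π_i = y_i(218 − Y) − 52y_i, with Y = y_i + Σ_{j≠i} y_j.
First-order condition: 166 − 2y_i − Σ_{j≠i} y_j = 0.
With identical firms, set every y_j = y: then 166 − 2y − 2y = 0, i.e. y = 166/4 = 41.5.

41.5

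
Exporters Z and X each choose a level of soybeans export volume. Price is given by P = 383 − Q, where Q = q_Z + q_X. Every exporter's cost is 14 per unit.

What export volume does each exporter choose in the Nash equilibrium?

123

Exporter Z's profit: π = q_Z(383 − (q_Z + q_X)) − 14q_Z.
∂π/∂q_Z = 369 − 2q_Z − q_X = 0, so q_Z = 184.5 − 0.5q_X.
By symmetry q_X = q_Z; substituting into the reaction function, 1.5q_Z = 184.5 and q_Z = 123.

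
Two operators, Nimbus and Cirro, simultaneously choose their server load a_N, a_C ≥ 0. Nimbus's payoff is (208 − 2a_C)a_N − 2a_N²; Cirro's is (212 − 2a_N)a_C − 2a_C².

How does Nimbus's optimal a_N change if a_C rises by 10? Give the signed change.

Expanding Nimbus's payoff: 208a_N − 2a_Ca_N − 2a_N².
∂π/∂a_N = 208 − 2a_C − 4a_N = 0, so a_N = 52 − 0.5a_C.
The reaction-function slope is −0.5, so a 10-unit rise in a_C moves a_N by −0.5 × 10 = −5. Nimbus's best response falls — the actions are strategic substitutes.

-5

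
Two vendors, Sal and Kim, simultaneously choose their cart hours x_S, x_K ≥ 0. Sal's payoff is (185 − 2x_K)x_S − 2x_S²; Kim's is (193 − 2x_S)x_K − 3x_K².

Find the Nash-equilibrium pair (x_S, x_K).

Expanding Sal's payoff: 185x_S − 2x_Kx_S − 2x_S².
∂π/∂x_S = 185 − 2x_K − 4x_S = 0, so x_S = 46.25 − 0.5x_K.
Likewise for Kim: x_K = 193/6 − (1/3)x_S.
Plugging x_K into Sal's best response: x_S = 46.25 − 0.5(193/6 − (1/3)x_S) ⇒ (5/6)x_S = 181/6, so x_S = 36.2.
Then x_K = 193/6 − (1/3)·36.2 = 20.1.

36.2, 20.1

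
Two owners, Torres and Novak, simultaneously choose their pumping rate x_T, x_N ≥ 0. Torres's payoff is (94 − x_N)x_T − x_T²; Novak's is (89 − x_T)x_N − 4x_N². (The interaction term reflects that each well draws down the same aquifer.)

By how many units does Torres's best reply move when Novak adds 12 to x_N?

Expanding Torres's payoff: 94x_T − x_Nx_T − x_T².
∂π/∂x_T = 94 − x_N − 2x_T = 0, so x_T = 47 − 0.5x_N.
The reaction-function slope is −0.5, so a 12-unit rise in x_N moves x_T by −0.5 × 12 = −6. Torres's best response falls — the actions are strategic substitutes.

-6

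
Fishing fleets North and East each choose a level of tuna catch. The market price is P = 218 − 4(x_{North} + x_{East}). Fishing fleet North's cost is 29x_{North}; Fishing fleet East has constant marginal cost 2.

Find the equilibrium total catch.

33.75

Fishing fleet North's profit: π = x_{North}(218 − 4(x_{North} + x_{East})) − 29x_{North}.
∂π/∂x_{North} = 189 − 8x_{North} − 4x_{East} = 0, so x_{North} = 23.625 − 0.5x_{East}.
By the same steps for East: x_{East} = 27 − 0.5x_{North}.
Solving the two reaction functions simultaneously: (1 − (−0.5)(−0.5))x_{North} = 23.625 − 0.5·27, so 0.75x_{North} = 10.125 and x_{North} = 13.5.
Then x_{East} = 27 − 0.5·13.5 = 20.25.
Total catch: 13.5 + 20.25 = 33.75.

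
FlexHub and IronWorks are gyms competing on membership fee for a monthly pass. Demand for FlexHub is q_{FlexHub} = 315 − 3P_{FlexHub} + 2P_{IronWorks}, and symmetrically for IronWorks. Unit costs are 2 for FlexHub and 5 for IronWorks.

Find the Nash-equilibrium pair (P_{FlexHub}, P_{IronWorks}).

FlexHub's profit: π = (P_{FlexHub} − 2)(315 − 3P_{FlexHub} + 2P_{IronWorks}).
∂π/∂P_{FlexHub} = 321 − 6P_{FlexHub} + 2P_{IronWorks} = 0 ⇒ P_{FlexHub} = 53.5 + (1/3)P_{IronWorks}.
Similarly P_{IronWorks} = 55 + (1/3)P_{FlexHub}.
Solving the two reaction functions simultaneously: (1 − (1/3)(1/3))P_{FlexHub} = 53.5 + (1/3)·55, so (8/9)P_{FlexHub} = 431/6 and P_{FlexHub} = 80.8125.
Then P_{IronWorks} = 55 + (1/3)·80.8125 = 81.9375.

80.8125, 81.9375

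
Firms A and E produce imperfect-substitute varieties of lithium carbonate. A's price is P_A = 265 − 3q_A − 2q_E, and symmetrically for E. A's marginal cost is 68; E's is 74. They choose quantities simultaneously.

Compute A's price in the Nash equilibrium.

Firm A's profit: π = q_A(265 − 3q_A − 2q_E) − 68q_A.
∂π/∂q_A = 197 − 6q_A − 2q_E = 0 ⇒ q_A = 197/6 − (1/3)q_E.
Similarly q_E = 191/6 − (1/3)q_A.
Substituting the second reaction function into the first: q_A = 197/6 − (1/3)(191/6 − (1/3)q_A), which gives (8/9)q_A = 200/9 ⇒ q_A = 25.
Then q_E = 191/6 − (1/3)·25 = 23.5.
P_A = 265 − 3·25 − 2·23.5 = 143.

143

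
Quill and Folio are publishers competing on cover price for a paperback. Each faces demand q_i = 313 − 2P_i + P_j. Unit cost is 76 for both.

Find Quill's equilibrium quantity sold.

Quill's profit: π = (P_{Quill} − 76)(313 − 2P_{Quill} + P_{Folio}).
∂π/∂P_{Quill} = 465 − 4P_{Quill} + P_{Folio} = 0 ⇒ P_{Quill} = 116.25 + 0.25P_{Folio}.
Setting P_{Quill} = P_{Folio} in the reaction function: P_{Quill} = 116.25 + 0.25P_{Quill}, so P_{Quill} = 116.25 / 0.75 = 155.
q_{Quill} = 313 − 2·155 + 155 = 158.

158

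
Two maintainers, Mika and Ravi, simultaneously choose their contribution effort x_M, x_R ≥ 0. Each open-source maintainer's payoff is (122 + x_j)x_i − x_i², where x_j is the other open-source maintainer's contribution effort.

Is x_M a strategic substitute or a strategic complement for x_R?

strategic complements

Mika's payoff is (122 + x_R)x_M − x_M².
∂π/∂x_M = 122 + x_R − 2x_M = 0, so x_M = 61 + 0.5x_R.
The best-response slope dx_M/dx_R = 0.5 > 0: the reaction function is upward-sloping, so the choices are strategic complements.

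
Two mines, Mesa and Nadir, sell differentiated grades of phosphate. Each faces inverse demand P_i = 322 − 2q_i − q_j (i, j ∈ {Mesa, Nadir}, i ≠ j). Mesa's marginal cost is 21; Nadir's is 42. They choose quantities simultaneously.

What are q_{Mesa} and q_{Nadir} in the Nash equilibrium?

Mine Mesa's profit: π = q_{Mesa}(322 − 2q_{Mesa} − q_{Nadir}) − 21q_{Mesa}.
∂π/∂q_{Mesa} = 301 − 4q_{Mesa} − q_{Nadir} = 0 ⇒ q_{Mesa} = 75.25 − 0.25q_{Nadir}.
Similarly q_{Nadir} = 70 − 0.25q_{Mesa}.
Solving the two reaction functions simultaneously: (1 − (−0.25)(−0.25))q_{Mesa} = 75.25 − 0.25·70, so 0.9375q_{Mesa} = 57.75 and q_{Mesa} = 61.6.
Then q_{Nadir} = 70 − 0.25·61.6 = 54.6.

61.6, 54.6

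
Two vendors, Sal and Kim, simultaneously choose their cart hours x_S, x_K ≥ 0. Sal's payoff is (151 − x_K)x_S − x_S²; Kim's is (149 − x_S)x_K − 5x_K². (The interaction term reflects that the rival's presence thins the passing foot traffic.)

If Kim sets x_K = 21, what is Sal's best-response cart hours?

Expanding Sal's payoff: 151x_S − x_Kx_S − x_S².
∂π/∂x_S = 151 − x_K − 2x_S = 0, so x_S = 75.5 − 0.5x_K.
At x_K = 21: x_S = 75.5 − 0.5·21 = 65.

65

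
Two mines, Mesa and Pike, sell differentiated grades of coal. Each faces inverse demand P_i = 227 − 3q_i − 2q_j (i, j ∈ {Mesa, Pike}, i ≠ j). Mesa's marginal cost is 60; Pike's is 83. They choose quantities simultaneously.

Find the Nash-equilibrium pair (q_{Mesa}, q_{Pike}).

Mine Mesa's profit: π = q_{Mesa}(227 − 3q_{Mesa} − 2q_{Pike}) − 60q_{Mesa}.
∂π/∂q_{Mesa} = 167 − 6q_{Mesa} − 2q_{Pike} = 0 ⇒ q_{Mesa} = 167/6 − (1/3)q_{Pike}.
Similarly q_{Pike} = 24 − (1/3)q_{Mesa}.
Plugging q_{Pike} into Mesa's best response: q_{Mesa} = 167/6 − (1/3)(24 − (1/3)q_{Mesa}) ⇒ (8/9)q_{Mesa} = 119/6, so q_{Mesa} = 22.3125.
Then q_{Pike} = 24 − (1/3)·22.3125 = 16.5625.

22.3125, 16.5625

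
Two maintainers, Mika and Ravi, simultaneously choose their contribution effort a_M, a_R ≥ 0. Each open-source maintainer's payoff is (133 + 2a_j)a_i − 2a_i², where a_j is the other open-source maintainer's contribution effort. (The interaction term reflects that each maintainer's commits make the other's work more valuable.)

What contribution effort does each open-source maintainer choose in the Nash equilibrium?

66.5

Mika's payoff is (133 + 2a_R)a_M − 2a_M².
∂π/∂a_M = 133 + 2a_R − 4a_M = 0, so a_M = 33.25 + 0.5a_R.
The game is symmetric, so in equilibrium a_R = a_M: the reaction function gives 0.5a_M = 33.25, hence a_M = 66.5.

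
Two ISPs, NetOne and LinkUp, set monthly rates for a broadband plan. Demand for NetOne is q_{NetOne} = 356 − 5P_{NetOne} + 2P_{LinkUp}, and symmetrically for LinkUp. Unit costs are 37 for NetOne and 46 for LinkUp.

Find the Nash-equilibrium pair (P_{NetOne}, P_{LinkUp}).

NetOne's profit: π = (P_{NetOne} − 37)(356 − 5P_{NetOne} + 2P_{LinkUp}).
∂π/∂P_{NetOne} = 541 − 10P_{NetOne} + 2P_{LinkUp} = 0 ⇒ P_{NetOne} = 54.1 + 0.2P_{LinkUp}.
Similarly P_{LinkUp} = 58.6 + 0.2P_{NetOne}.
Solving the two reaction functions simultaneously: (1 − (0.2)(0.2))P_{NetOne} = 54.1 + 0.2·58.6, so 0.96P_{NetOne} = 65.82 and P_{NetOne} = 68.5625.
Then P_{LinkUp} = 58.6 + 0.2·68.5625 = 72.3125.

68.5625, 72.3125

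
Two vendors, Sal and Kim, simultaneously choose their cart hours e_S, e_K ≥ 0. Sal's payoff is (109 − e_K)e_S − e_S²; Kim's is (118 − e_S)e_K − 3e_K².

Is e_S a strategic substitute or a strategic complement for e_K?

strategic substitutes

Expanding Sal's payoff: 109e_S − e_Ke_S − e_S².
∂π/∂e_S = 109 − e_K − 2e_S = 0, so e_S = 54.5 − 0.5e_K.
The best-response slope de_S/de_K = −0.5 < 0: the reaction function is downward-sloping, so the choices are strategic substitutes.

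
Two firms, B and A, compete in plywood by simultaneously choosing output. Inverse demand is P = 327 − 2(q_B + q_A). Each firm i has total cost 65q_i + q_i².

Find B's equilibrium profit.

3217.6875

Firm B's profit: π = q_B(327 − 2(q_B + q_A)) − 65q_B − q_B².
∂π/∂q_B = 262 − 6q_B − 2q_A = 0, so q_B = 131/3 − (1/3)q_A.
The game is symmetric, so in equilibrium q_A = q_B: the reaction function gives (4/3)q_B = 131/3, hence q_B = 32.75.
Price P = 327 − 2·65.5 = 196.
B's profit: (196 − 65)·32.75 − (32.75)² = 3217.6875.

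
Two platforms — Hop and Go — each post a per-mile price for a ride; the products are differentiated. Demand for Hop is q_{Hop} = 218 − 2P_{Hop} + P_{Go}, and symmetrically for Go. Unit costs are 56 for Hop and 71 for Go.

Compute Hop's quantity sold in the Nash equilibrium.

Hop's profit: π = (P_{Hop} − 56)(218 − 2P_{Hop} + P_{Go}).
∂π/∂P_{Hop} = 330 − 4P_{Hop} + P_{Go} = 0 ⇒ P_{Hop} = 82.5 + 0.25P_{Go}.
Similarly P_{Go} = 90 + 0.25P_{Hop}.
Plugging P_{Go} into Hop's best response: P_{Hop} = 82.5 + 0.25(90 + 0.25P_{Hop}) ⇒ 0.9375P_{Hop} = 105, so P_{Hop} = 112.
Then P_{Go} = 90 + 0.25·112 = 118.
q_{Hop} = 218 − 2·112 + 118 = 112.

112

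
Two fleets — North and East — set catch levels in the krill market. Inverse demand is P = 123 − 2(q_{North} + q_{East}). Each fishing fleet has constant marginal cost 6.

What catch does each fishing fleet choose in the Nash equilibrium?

19.5

Fishing fleet North's profit: π = q_{North}(123 − 2(q_{North} + q_{East})) − 6q_{North}.
∂π/∂q_{North} = 117 − 4q_{North} − 2q_{East} = 0, so q_{North} = 29.25 − 0.5q_{East}.
The game is symmetric, so in equilibrium q_{East} = q_{North}: the reaction function gives 1.5q_{North} = 29.25, hence q_{North} = 19.5.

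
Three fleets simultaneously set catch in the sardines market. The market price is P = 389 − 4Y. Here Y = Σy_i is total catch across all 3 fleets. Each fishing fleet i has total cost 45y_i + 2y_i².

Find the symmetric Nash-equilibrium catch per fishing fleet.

17.2

A representative fishing fleet's profit is π_i = y_i(389 − 4Y) − 45y_i − 2y_i², with Y = y_i + Σ_{j≠i} y_j.
First-order condition: 344 − 12y_i − 4Σ_{j≠i} y_j = 0.
With identical fishing fleets, set every y_j = y: then 344 − 12y − 8y = 0, i.e. y = 344/20 = 17.2.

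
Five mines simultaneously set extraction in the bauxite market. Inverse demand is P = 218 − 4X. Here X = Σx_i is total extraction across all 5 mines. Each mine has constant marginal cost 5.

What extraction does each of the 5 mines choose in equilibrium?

A representative mine's profit is π_i = x_i(218 − 4X) − 5x_i, with X = x_i + Σ_{j≠i} x_j.
First-order condition: 213 − 8x_i − 4Σ_{j≠i} x_j = 0.
In a symmetric equilibrium every mine chooses the same x, so Σ_{j≠i} x_j = 4x. The condition becomes 213 − 24x = 0, giving x = 213/24 = 8.875.

8.875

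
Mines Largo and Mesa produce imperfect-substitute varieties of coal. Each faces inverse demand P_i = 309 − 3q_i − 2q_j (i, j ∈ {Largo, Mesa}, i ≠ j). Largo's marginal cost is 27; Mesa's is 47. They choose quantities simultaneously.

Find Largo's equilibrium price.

136.5

Mine Largo's profit: π = q_{Largo}(309 − 3q_{Largo} − 2q_{Mesa}) − 27q_{Largo}.
∂π/∂q_{Largo} = 282 − 6q_{Largo} − 2q_{Mesa} = 0 ⇒ q_{Largo} = 47 − (1/3)q_{Mesa}.
Similarly q_{Mesa} = 131/3 − (1/3)q_{Largo}.
Solving the two reaction functions simultaneously: (1 − (−1/3)(−1/3))q_{Largo} = 47 − (1/3)·(131/3), so (8/9)q_{Largo} = 292/9 and q_{Largo} = 36.5.
Then q_{Mesa} = 131/3 − (1/3)·36.5 = 31.5.
P_{Largo} = 309 − 3·36.5 − 2·31.5 = 136.5.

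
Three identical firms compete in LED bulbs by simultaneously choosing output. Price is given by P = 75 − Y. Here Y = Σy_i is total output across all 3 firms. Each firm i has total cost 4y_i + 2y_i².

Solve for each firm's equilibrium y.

A representative firm's profit is π_i = y_i(75 − Y) − 4y_i − 2y_i², with Y = y_i + Σ_{j≠i} y_j.
First-order condition: 71 − 6y_i − Σ_{j≠i} y_j = 0.
In a symmetric equilibrium every firm chooses the same y, so Σ_{j≠i} y_j = 2y. The condition becomes 71 − 8y = 0, giving y = 71/8 = 8.875.

8.875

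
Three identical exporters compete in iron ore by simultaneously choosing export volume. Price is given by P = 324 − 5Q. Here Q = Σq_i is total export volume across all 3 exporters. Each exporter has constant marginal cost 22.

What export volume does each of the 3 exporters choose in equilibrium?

15.1

A representative exporter's profit is π_i = q_i(324 − 5Q) − 22q_i, with Q = q_i + Σ_{j≠i} q_j.
First-order condition: 302 − 10q_i − 5Σ_{j≠i} q_j = 0.
With identical exporters, set every q_j = q: then 302 − 10q − 10q = 0, i.e. q = 302/20 = 15.1.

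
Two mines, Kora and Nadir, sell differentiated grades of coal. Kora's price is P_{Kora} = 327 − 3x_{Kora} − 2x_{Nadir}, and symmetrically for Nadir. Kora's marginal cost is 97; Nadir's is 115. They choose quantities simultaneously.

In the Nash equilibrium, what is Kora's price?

186.625

Mine Kora's profit: π = x_{Kora}(327 − 3x_{Kora} − 2x_{Nadir}) − 97x_{Kora}.
∂π/∂x_{Kora} = 230 − 6x_{Kora} − 2x_{Nadir} = 0 ⇒ x_{Kora} = 115/3 − (1/3)x_{Nadir}.
Similarly x_{Nadir} = 106/3 − (1/3)x_{Kora}.
Solving the two reaction functions simultaneously: (1 − (−1/3)(−1/3))x_{Kora} = 115/3 − (1/3)·(106/3), so (8/9)x_{Kora} = 239/9 and x_{Kora} = 29.875.
Then x_{Nadir} = 106/3 − (1/3)·29.875 = 25.375.
P_{Kora} = 327 − 3·29.875 − 2·25.375 = 186.625.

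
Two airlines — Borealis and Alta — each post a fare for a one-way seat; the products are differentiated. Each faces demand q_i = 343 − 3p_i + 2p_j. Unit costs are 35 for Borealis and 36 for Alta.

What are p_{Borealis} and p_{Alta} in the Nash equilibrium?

112.1875, 112.5625

Borealis's profit: π = (p_{Borealis} − 35)(343 − 3p_{Borealis} + 2p_{Alta}).
∂π/∂p_{Borealis} = 448 − 6p_{Borealis} + 2p_{Alta} = 0 ⇒ p_{Borealis} = 224/3 + (1/3)p_{Alta}.
Similarly p_{Alta} = 451/6 + (1/3)p_{Borealis}.
Solving the two reaction functions simultaneously: (1 − (1/3)(1/3))p_{Borealis} = 224/3 + (1/3)·(451/6), so (8/9)p_{Borealis} = 1795/18 and p_{Borealis} = 112.1875.
Then p_{Alta} = 451/6 + (1/3)·112.1875 = 112.5625.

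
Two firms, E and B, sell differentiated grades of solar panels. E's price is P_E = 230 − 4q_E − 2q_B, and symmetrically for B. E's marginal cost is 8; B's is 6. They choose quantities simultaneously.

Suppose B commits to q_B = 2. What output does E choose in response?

Firm E's profit: π = q_E(230 − 4q_E − 2q_B) − 8q_E.
∂π/∂q_E = 222 − 8q_E − 2q_B = 0 ⇒ q_E = 27.75 − 0.25q_B.
At q_B = 2: q_E = 27.75 − 0.25·2 = 27.25.

27.25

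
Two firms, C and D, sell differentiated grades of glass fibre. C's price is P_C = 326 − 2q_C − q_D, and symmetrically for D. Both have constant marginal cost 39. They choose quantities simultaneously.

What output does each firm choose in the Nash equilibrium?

Firm C's profit: π = q_C(326 − 2q_C − q_D) − 39q_C.
∂π/∂q_C = 287 − 4q_C − q_D = 0 ⇒ q_C = 71.75 − 0.25q_D.
The game is symmetric, so in equilibrium q_D = q_C: the reaction function gives 1.25q_C = 71.75, hence q_C = 57.4.

57.4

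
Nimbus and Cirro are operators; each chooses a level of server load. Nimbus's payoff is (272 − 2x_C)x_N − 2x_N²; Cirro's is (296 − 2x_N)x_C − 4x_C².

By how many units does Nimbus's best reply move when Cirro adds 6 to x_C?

-3

Expanding Nimbus's payoff: 272x_N − 2x_Cx_N − 2x_N².
∂π/∂x_N = 272 − 2x_C − 4x_N = 0, so x_N = 68 − 0.5x_C.
The reaction-function slope is −0.5, so a 6-unit rise in x_C moves x_N by −0.5 × 6 = −3. Nimbus's best response falls — the actions are strategic substitutes.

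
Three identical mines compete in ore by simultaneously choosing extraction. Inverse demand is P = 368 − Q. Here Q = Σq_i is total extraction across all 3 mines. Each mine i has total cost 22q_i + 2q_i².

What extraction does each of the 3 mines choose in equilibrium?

43.25

A representative mine's profit is π_i = q_i(368 − Q) − 22q_i − 2q_i², with Q = q_i + Σ_{j≠i} q_j.
First-order condition: 346 − 6q_i − Σ_{j≠i} q_j = 0.
With identical mines, set every q_j = q: then 346 − 6q − 2q = 0, i.e. q = 346/8 = 43.25.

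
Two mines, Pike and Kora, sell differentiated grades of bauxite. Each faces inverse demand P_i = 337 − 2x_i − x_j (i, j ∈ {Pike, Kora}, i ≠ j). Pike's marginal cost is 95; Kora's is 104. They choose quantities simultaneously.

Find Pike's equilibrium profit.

Mine Pike's profit: π = x_{Pike}(337 − 2x_{Pike} − x_{Kora}) − 95x_{Pike}.
∂π/∂x_{Pike} = 242 − 4x_{Pike} − x_{Kora} = 0 ⇒ x_{Pike} = 60.5 − 0.25x_{Kora}.
Similarly x_{Kora} = 58.25 − 0.25x_{Pike}.
Plugging x_{Kora} into Pike's best response: x_{Pike} = 60.5 − 0.25(58.25 − 0.25x_{Pike}) ⇒ 0.9375x_{Pike} = 45.9375, so x_{Pike} = 49.
Then x_{Kora} = 58.25 − 0.25·49 = 46.
P_{Pike} = 337 − 2·49 − 46 = 193.
Profit = (193 − 95)·49 = 4802.

4802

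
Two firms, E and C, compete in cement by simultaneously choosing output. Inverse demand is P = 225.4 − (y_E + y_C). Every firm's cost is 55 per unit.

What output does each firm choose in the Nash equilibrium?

Firm E's profit: π = y_E(225.4 − (y_E + y_C)) − 55y_E.
∂π/∂y_E = 170.4 − 2y_E − y_C = 0, so y_E = 85.2 − 0.5y_C.
Setting y_E = y_C in the reaction function: y_E = 85.2 − 0.5y_E, so y_E = 85.2 / 1.5 = 56.8.

56.8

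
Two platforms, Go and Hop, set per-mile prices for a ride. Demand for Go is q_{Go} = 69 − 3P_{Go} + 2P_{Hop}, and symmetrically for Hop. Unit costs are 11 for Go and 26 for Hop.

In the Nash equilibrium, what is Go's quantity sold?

Go's profit: π = (P_{Go} − 11)(69 − 3P_{Go} + 2P_{Hop}).
∂π/∂P_{Go} = 102 − 6P_{Go} + 2P_{Hop} = 0 ⇒ P_{Go} = 17 + (1/3)P_{Hop}.
Similarly P_{Hop} = 24.5 + (1/3)P_{Go}.
Plugging P_{Hop} into Go's best response: P_{Go} = 17 + (1/3)(24.5 + (1/3)P_{Go}) ⇒ (8/9)P_{Go} = 151/6, so P_{Go} = 28.3125.
Then P_{Hop} = 24.5 + (1/3)·28.3125 = 33.9375.
q_{Go} = 69 − 3·28.3125 + 2·33.9375 = 51.9375.

51.9375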